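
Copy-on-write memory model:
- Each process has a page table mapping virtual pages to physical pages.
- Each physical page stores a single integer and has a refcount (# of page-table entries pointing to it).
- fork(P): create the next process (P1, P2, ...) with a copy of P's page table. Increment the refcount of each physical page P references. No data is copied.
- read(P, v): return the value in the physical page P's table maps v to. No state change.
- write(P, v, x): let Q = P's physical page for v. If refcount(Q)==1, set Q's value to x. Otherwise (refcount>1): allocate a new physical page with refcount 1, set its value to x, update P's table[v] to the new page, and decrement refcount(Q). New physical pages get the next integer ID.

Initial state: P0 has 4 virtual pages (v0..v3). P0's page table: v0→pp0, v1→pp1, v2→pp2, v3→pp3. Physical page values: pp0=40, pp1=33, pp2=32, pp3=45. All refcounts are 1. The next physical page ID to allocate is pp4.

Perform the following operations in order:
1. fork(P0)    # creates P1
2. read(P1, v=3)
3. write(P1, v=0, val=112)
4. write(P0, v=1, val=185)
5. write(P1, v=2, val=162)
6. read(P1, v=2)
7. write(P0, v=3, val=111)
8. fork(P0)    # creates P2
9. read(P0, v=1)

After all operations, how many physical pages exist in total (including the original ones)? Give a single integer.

Answer: 8

Derivation:
Op 1: fork(P0) -> P1. 4 ppages; refcounts: pp0:2 pp1:2 pp2:2 pp3:2
Op 2: read(P1, v3) -> 45. No state change.
Op 3: write(P1, v0, 112). refcount(pp0)=2>1 -> COPY to pp4. 5 ppages; refcounts: pp0:1 pp1:2 pp2:2 pp3:2 pp4:1
Op 4: write(P0, v1, 185). refcount(pp1)=2>1 -> COPY to pp5. 6 ppages; refcounts: pp0:1 pp1:1 pp2:2 pp3:2 pp4:1 pp5:1
Op 5: write(P1, v2, 162). refcount(pp2)=2>1 -> COPY to pp6. 7 ppages; refcounts: pp0:1 pp1:1 pp2:1 pp3:2 pp4:1 pp5:1 pp6:1
Op 6: read(P1, v2) -> 162. No state change.
Op 7: write(P0, v3, 111). refcount(pp3)=2>1 -> COPY to pp7. 8 ppages; refcounts: pp0:1 pp1:1 pp2:1 pp3:1 pp4:1 pp5:1 pp6:1 pp7:1
Op 8: fork(P0) -> P2. 8 ppages; refcounts: pp0:2 pp1:1 pp2:2 pp3:1 pp4:1 pp5:2 pp6:1 pp7:2
Op 9: read(P0, v1) -> 185. No state change.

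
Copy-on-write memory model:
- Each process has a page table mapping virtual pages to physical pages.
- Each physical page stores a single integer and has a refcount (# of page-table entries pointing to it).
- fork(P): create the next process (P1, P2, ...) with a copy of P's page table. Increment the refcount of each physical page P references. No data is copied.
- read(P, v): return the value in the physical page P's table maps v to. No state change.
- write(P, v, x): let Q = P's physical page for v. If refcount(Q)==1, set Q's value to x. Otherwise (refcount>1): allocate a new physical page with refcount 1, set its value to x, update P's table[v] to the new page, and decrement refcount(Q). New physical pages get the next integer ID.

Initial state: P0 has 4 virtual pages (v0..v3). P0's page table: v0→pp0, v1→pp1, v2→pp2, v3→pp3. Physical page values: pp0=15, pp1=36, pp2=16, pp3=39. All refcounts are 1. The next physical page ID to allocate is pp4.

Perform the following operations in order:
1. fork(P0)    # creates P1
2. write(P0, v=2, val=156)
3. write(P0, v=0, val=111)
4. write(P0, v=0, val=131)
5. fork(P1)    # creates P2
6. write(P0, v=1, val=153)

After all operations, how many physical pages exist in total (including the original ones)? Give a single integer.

Answer: 7

Derivation:
Op 1: fork(P0) -> P1. 4 ppages; refcounts: pp0:2 pp1:2 pp2:2 pp3:2
Op 2: write(P0, v2, 156). refcount(pp2)=2>1 -> COPY to pp4. 5 ppages; refcounts: pp0:2 pp1:2 pp2:1 pp3:2 pp4:1
Op 3: write(P0, v0, 111). refcount(pp0)=2>1 -> COPY to pp5. 6 ppages; refcounts: pp0:1 pp1:2 pp2:1 pp3:2 pp4:1 pp5:1
Op 4: write(P0, v0, 131). refcount(pp5)=1 -> write in place. 6 ppages; refcounts: pp0:1 pp1:2 pp2:1 pp3:2 pp4:1 pp5:1
Op 5: fork(P1) -> P2. 6 ppages; refcounts: pp0:2 pp1:3 pp2:2 pp3:3 pp4:1 pp5:1
Op 6: write(P0, v1, 153). refcount(pp1)=3>1 -> COPY to pp6. 7 ppages; refcounts: pp0:2 pp1:2 pp2:2 pp3:3 pp4:1 pp5:1 pp6:1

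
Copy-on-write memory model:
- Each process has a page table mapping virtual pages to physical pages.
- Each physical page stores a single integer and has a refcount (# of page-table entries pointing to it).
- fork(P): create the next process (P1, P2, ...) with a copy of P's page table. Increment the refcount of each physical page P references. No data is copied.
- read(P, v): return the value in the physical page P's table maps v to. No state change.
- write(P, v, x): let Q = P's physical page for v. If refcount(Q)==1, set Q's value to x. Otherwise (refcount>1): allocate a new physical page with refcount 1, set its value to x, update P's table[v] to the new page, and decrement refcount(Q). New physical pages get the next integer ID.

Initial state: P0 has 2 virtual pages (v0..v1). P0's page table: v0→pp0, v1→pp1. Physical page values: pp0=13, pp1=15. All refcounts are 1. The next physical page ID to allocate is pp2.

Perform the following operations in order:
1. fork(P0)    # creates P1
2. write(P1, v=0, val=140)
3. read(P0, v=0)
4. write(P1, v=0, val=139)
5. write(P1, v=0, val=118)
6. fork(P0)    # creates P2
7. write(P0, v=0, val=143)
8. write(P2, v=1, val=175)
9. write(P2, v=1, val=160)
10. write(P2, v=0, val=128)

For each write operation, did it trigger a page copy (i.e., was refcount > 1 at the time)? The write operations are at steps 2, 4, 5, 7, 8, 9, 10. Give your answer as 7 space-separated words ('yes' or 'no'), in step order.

Op 1: fork(P0) -> P1. 2 ppages; refcounts: pp0:2 pp1:2
Op 2: write(P1, v0, 140). refcount(pp0)=2>1 -> COPY to pp2. 3 ppages; refcounts: pp0:1 pp1:2 pp2:1
Op 3: read(P0, v0) -> 13. No state change.
Op 4: write(P1, v0, 139). refcount(pp2)=1 -> write in place. 3 ppages; refcounts: pp0:1 pp1:2 pp2:1
Op 5: write(P1, v0, 118). refcount(pp2)=1 -> write in place. 3 ppages; refcounts: pp0:1 pp1:2 pp2:1
Op 6: fork(P0) -> P2. 3 ppages; refcounts: pp0:2 pp1:3 pp2:1
Op 7: write(P0, v0, 143). refcount(pp0)=2>1 -> COPY to pp3. 4 ppages; refcounts: pp0:1 pp1:3 pp2:1 pp3:1
Op 8: write(P2, v1, 175). refcount(pp1)=3>1 -> COPY to pp4. 5 ppages; refcounts: pp0:1 pp1:2 pp2:1 pp3:1 pp4:1
Op 9: write(P2, v1, 160). refcount(pp4)=1 -> write in place. 5 ppages; refcounts: pp0:1 pp1:2 pp2:1 pp3:1 pp4:1
Op 10: write(P2, v0, 128). refcount(pp0)=1 -> write in place. 5 ppages; refcounts: pp0:1 pp1:2 pp2:1 pp3:1 pp4:1

yes no no yes yes no no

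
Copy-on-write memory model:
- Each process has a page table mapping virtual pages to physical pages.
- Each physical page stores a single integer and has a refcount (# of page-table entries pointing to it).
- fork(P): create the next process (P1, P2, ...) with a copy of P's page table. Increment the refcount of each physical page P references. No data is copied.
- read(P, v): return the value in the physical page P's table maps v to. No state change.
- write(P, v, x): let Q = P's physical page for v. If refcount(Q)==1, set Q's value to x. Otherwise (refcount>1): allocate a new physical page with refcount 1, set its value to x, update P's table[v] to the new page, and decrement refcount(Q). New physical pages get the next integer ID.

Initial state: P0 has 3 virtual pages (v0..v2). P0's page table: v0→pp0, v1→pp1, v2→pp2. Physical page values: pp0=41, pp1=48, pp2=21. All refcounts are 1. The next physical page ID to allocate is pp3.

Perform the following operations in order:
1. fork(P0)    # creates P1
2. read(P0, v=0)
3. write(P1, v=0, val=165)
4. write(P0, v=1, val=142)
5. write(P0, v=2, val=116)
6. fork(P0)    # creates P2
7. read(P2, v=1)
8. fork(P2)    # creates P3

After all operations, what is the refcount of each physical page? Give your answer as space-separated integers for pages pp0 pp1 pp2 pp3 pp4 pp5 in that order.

Answer: 3 1 1 1 3 3

Derivation:
Op 1: fork(P0) -> P1. 3 ppages; refcounts: pp0:2 pp1:2 pp2:2
Op 2: read(P0, v0) -> 41. No state change.
Op 3: write(P1, v0, 165). refcount(pp0)=2>1 -> COPY to pp3. 4 ppages; refcounts: pp0:1 pp1:2 pp2:2 pp3:1
Op 4: write(P0, v1, 142). refcount(pp1)=2>1 -> COPY to pp4. 5 ppages; refcounts: pp0:1 pp1:1 pp2:2 pp3:1 pp4:1
Op 5: write(P0, v2, 116). refcount(pp2)=2>1 -> COPY to pp5. 6 ppages; refcounts: pp0:1 pp1:1 pp2:1 pp3:1 pp4:1 pp5:1
Op 6: fork(P0) -> P2. 6 ppages; refcounts: pp0:2 pp1:1 pp2:1 pp3:1 pp4:2 pp5:2
Op 7: read(P2, v1) -> 142. No state change.
Op 8: fork(P2) -> P3. 6 ppages; refcounts: pp0:3 pp1:1 pp2:1 pp3:1 pp4:3 pp5:3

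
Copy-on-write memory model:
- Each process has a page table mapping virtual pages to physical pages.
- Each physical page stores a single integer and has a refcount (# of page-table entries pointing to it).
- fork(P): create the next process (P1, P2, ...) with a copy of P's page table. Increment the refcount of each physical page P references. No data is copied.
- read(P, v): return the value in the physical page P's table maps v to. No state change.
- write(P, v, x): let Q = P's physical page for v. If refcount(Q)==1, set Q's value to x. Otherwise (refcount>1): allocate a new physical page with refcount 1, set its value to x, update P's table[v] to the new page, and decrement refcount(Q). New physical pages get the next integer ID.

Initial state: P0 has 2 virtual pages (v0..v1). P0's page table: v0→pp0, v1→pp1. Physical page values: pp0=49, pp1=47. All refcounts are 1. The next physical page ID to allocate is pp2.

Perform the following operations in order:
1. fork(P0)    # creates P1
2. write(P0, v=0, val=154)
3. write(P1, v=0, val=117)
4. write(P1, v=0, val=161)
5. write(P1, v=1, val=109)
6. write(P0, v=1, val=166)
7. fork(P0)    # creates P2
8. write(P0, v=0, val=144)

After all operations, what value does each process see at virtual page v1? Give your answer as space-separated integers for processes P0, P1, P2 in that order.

Op 1: fork(P0) -> P1. 2 ppages; refcounts: pp0:2 pp1:2
Op 2: write(P0, v0, 154). refcount(pp0)=2>1 -> COPY to pp2. 3 ppages; refcounts: pp0:1 pp1:2 pp2:1
Op 3: write(P1, v0, 117). refcount(pp0)=1 -> write in place. 3 ppages; refcounts: pp0:1 pp1:2 pp2:1
Op 4: write(P1, v0, 161). refcount(pp0)=1 -> write in place. 3 ppages; refcounts: pp0:1 pp1:2 pp2:1
Op 5: write(P1, v1, 109). refcount(pp1)=2>1 -> COPY to pp3. 4 ppages; refcounts: pp0:1 pp1:1 pp2:1 pp3:1
Op 6: write(P0, v1, 166). refcount(pp1)=1 -> write in place. 4 ppages; refcounts: pp0:1 pp1:1 pp2:1 pp3:1
Op 7: fork(P0) -> P2. 4 ppages; refcounts: pp0:1 pp1:2 pp2:2 pp3:1
Op 8: write(P0, v0, 144). refcount(pp2)=2>1 -> COPY to pp4. 5 ppages; refcounts: pp0:1 pp1:2 pp2:1 pp3:1 pp4:1
P0: v1 -> pp1 = 166
P1: v1 -> pp3 = 109
P2: v1 -> pp1 = 166

Answer: 166 109 166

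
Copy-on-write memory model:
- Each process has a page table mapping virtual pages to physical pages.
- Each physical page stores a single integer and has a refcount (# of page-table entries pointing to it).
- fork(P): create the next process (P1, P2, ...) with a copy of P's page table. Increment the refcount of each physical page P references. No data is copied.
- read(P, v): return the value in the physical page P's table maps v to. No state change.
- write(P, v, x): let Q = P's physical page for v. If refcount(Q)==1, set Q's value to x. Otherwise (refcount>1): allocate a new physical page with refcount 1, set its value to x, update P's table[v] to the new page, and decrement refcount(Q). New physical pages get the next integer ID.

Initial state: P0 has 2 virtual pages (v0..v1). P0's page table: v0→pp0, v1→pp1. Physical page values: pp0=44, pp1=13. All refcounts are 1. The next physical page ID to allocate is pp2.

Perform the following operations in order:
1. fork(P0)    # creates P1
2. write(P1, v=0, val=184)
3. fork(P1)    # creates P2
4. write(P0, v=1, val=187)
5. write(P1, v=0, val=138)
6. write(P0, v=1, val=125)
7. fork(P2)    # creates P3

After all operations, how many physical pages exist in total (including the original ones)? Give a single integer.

Op 1: fork(P0) -> P1. 2 ppages; refcounts: pp0:2 pp1:2
Op 2: write(P1, v0, 184). refcount(pp0)=2>1 -> COPY to pp2. 3 ppages; refcounts: pp0:1 pp1:2 pp2:1
Op 3: fork(P1) -> P2. 3 ppages; refcounts: pp0:1 pp1:3 pp2:2
Op 4: write(P0, v1, 187). refcount(pp1)=3>1 -> COPY to pp3. 4 ppages; refcounts: pp0:1 pp1:2 pp2:2 pp3:1
Op 5: write(P1, v0, 138). refcount(pp2)=2>1 -> COPY to pp4. 5 ppages; refcounts: pp0:1 pp1:2 pp2:1 pp3:1 pp4:1
Op 6: write(P0, v1, 125). refcount(pp3)=1 -> write in place. 5 ppages; refcounts: pp0:1 pp1:2 pp2:1 pp3:1 pp4:1
Op 7: fork(P2) -> P3. 5 ppages; refcounts: pp0:1 pp1:3 pp2:2 pp3:1 pp4:1

Answer: 5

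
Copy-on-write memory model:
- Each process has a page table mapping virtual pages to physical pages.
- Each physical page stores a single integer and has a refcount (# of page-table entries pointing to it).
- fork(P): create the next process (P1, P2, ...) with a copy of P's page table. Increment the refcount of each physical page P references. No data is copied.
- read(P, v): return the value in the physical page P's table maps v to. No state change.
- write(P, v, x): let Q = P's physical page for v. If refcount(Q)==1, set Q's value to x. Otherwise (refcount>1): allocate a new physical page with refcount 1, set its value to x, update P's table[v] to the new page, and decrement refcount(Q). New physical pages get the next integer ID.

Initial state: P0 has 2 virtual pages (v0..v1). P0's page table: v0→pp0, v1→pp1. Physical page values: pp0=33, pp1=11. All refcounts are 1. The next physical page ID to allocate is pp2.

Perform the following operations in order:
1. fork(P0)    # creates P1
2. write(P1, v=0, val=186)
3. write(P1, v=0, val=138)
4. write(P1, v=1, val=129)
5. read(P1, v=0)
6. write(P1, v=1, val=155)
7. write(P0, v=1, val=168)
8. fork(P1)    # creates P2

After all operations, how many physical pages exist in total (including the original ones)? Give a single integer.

Answer: 4

Derivation:
Op 1: fork(P0) -> P1. 2 ppages; refcounts: pp0:2 pp1:2
Op 2: write(P1, v0, 186). refcount(pp0)=2>1 -> COPY to pp2. 3 ppages; refcounts: pp0:1 pp1:2 pp2:1
Op 3: write(P1, v0, 138). refcount(pp2)=1 -> write in place. 3 ppages; refcounts: pp0:1 pp1:2 pp2:1
Op 4: write(P1, v1, 129). refcount(pp1)=2>1 -> COPY to pp3. 4 ppages; refcounts: pp0:1 pp1:1 pp2:1 pp3:1
Op 5: read(P1, v0) -> 138. No state change.
Op 6: write(P1, v1, 155). refcount(pp3)=1 -> write in place. 4 ppages; refcounts: pp0:1 pp1:1 pp2:1 pp3:1
Op 7: write(P0, v1, 168). refcount(pp1)=1 -> write in place. 4 ppages; refcounts: pp0:1 pp1:1 pp2:1 pp3:1
Op 8: fork(P1) -> P2. 4 ppages; refcounts: pp0:1 pp1:1 pp2:2 pp3:2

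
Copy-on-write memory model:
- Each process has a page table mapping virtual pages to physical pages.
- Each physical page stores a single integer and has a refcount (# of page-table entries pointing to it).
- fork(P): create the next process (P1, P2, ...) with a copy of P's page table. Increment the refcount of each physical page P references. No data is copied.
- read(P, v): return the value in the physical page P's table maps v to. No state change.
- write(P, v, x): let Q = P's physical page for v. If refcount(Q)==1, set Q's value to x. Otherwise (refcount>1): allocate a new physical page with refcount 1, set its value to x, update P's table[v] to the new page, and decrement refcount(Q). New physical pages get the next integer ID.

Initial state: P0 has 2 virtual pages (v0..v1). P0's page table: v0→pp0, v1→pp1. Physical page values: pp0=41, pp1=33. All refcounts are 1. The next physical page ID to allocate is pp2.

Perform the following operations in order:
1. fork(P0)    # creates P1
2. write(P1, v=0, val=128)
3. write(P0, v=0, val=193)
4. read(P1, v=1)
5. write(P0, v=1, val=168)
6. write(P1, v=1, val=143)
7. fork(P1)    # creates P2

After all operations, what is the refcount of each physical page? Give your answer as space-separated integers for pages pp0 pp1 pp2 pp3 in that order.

Op 1: fork(P0) -> P1. 2 ppages; refcounts: pp0:2 pp1:2
Op 2: write(P1, v0, 128). refcount(pp0)=2>1 -> COPY to pp2. 3 ppages; refcounts: pp0:1 pp1:2 pp2:1
Op 3: write(P0, v0, 193). refcount(pp0)=1 -> write in place. 3 ppages; refcounts: pp0:1 pp1:2 pp2:1
Op 4: read(P1, v1) -> 33. No state change.
Op 5: write(P0, v1, 168). refcount(pp1)=2>1 -> COPY to pp3. 4 ppages; refcounts: pp0:1 pp1:1 pp2:1 pp3:1
Op 6: write(P1, v1, 143). refcount(pp1)=1 -> write in place. 4 ppages; refcounts: pp0:1 pp1:1 pp2:1 pp3:1
Op 7: fork(P1) -> P2. 4 ppages; refcounts: pp0:1 pp1:2 pp2:2 pp3:1

Answer: 1 2 2 1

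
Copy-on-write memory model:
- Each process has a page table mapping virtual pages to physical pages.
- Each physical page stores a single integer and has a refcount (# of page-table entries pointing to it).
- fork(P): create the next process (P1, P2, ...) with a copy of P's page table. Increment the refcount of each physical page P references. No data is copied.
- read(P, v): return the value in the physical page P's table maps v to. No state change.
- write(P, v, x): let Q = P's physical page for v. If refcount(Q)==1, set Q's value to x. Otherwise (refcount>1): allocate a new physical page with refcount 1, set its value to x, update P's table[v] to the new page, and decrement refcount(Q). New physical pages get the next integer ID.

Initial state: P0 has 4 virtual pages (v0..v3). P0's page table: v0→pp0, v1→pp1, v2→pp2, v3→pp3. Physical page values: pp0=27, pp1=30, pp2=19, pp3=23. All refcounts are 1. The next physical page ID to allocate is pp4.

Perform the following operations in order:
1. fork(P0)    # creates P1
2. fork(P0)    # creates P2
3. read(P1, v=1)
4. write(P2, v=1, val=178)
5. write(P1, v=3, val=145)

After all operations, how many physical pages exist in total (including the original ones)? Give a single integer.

Op 1: fork(P0) -> P1. 4 ppages; refcounts: pp0:2 pp1:2 pp2:2 pp3:2
Op 2: fork(P0) -> P2. 4 ppages; refcounts: pp0:3 pp1:3 pp2:3 pp3:3
Op 3: read(P1, v1) -> 30. No state change.
Op 4: write(P2, v1, 178). refcount(pp1)=3>1 -> COPY to pp4. 5 ppages; refcounts: pp0:3 pp1:2 pp2:3 pp3:3 pp4:1
Op 5: write(P1, v3, 145). refcount(pp3)=3>1 -> COPY to pp5. 6 ppages; refcounts: pp0:3 pp1:2 pp2:3 pp3:2 pp4:1 pp5:1

Answer: 6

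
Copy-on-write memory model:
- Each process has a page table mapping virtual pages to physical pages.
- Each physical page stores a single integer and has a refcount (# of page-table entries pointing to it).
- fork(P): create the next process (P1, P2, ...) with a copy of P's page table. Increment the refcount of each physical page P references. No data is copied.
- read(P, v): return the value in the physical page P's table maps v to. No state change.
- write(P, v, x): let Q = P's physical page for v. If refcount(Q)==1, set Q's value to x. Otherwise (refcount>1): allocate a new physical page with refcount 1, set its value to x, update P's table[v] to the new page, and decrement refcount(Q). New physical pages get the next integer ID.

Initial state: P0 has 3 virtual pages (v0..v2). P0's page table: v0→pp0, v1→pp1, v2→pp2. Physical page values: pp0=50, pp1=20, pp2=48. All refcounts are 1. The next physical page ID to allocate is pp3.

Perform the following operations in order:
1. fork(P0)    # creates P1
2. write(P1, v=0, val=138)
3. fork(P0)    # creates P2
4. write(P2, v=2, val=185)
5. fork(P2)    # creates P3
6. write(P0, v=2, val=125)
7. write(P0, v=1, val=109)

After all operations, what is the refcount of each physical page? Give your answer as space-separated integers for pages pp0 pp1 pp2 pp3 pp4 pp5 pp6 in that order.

Op 1: fork(P0) -> P1. 3 ppages; refcounts: pp0:2 pp1:2 pp2:2
Op 2: write(P1, v0, 138). refcount(pp0)=2>1 -> COPY to pp3. 4 ppages; refcounts: pp0:1 pp1:2 pp2:2 pp3:1
Op 3: fork(P0) -> P2. 4 ppages; refcounts: pp0:2 pp1:3 pp2:3 pp3:1
Op 4: write(P2, v2, 185). refcount(pp2)=3>1 -> COPY to pp4. 5 ppages; refcounts: pp0:2 pp1:3 pp2:2 pp3:1 pp4:1
Op 5: fork(P2) -> P3. 5 ppages; refcounts: pp0:3 pp1:4 pp2:2 pp3:1 pp4:2
Op 6: write(P0, v2, 125). refcount(pp2)=2>1 -> COPY to pp5. 6 ppages; refcounts: pp0:3 pp1:4 pp2:1 pp3:1 pp4:2 pp5:1
Op 7: write(P0, v1, 109). refcount(pp1)=4>1 -> COPY to pp6. 7 ppages; refcounts: pp0:3 pp1:3 pp2:1 pp3:1 pp4:2 pp5:1 pp6:1

Answer: 3 3 1 1 2 1 1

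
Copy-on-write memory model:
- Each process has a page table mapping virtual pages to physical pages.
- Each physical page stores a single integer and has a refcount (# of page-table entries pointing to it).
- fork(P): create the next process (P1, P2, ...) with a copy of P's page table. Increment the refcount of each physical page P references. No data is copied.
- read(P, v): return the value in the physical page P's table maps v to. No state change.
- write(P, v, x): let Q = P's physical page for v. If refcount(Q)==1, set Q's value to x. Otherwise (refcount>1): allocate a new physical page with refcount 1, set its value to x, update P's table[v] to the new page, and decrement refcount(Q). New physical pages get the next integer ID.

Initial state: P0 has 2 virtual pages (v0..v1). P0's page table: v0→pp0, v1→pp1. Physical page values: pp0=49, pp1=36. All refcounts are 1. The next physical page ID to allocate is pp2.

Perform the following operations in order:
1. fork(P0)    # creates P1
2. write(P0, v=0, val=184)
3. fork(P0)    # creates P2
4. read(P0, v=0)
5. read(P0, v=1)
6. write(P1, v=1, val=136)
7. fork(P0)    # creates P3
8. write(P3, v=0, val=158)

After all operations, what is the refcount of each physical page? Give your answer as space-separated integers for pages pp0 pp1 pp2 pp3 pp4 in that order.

Answer: 1 3 2 1 1

Derivation:
Op 1: fork(P0) -> P1. 2 ppages; refcounts: pp0:2 pp1:2
Op 2: write(P0, v0, 184). refcount(pp0)=2>1 -> COPY to pp2. 3 ppages; refcounts: pp0:1 pp1:2 pp2:1
Op 3: fork(P0) -> P2. 3 ppages; refcounts: pp0:1 pp1:3 pp2:2
Op 4: read(P0, v0) -> 184. No state change.
Op 5: read(P0, v1) -> 36. No state change.
Op 6: write(P1, v1, 136). refcount(pp1)=3>1 -> COPY to pp3. 4 ppages; refcounts: pp0:1 pp1:2 pp2:2 pp3:1
Op 7: fork(P0) -> P3. 4 ppages; refcounts: pp0:1 pp1:3 pp2:3 pp3:1
Op 8: write(P3, v0, 158). refcount(pp2)=3>1 -> COPY to pp4. 5 ppages; refcounts: pp0:1 pp1:3 pp2:2 pp3:1 pp4:1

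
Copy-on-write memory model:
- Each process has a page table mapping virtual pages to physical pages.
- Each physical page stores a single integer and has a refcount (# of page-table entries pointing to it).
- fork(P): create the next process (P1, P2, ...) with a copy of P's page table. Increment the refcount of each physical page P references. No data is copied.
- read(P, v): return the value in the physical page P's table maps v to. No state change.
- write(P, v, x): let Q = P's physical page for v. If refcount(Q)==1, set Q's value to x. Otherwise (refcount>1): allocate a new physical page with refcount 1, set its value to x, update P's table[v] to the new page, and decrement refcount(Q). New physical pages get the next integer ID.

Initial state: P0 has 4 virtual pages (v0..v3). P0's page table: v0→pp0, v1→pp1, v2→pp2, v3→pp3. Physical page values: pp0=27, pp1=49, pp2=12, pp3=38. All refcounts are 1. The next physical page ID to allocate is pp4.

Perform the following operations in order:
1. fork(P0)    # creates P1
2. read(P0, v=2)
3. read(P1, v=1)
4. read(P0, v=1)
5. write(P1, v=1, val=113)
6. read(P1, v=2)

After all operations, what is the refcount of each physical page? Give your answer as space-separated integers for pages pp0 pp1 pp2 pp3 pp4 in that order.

Answer: 2 1 2 2 1

Derivation:
Op 1: fork(P0) -> P1. 4 ppages; refcounts: pp0:2 pp1:2 pp2:2 pp3:2
Op 2: read(P0, v2) -> 12. No state change.
Op 3: read(P1, v1) -> 49. No state change.
Op 4: read(P0, v1) -> 49. No state change.
Op 5: write(P1, v1, 113). refcount(pp1)=2>1 -> COPY to pp4. 5 ppages; refcounts: pp0:2 pp1:1 pp2:2 pp3:2 pp4:1
Op 6: read(P1, v2) -> 12. No state change.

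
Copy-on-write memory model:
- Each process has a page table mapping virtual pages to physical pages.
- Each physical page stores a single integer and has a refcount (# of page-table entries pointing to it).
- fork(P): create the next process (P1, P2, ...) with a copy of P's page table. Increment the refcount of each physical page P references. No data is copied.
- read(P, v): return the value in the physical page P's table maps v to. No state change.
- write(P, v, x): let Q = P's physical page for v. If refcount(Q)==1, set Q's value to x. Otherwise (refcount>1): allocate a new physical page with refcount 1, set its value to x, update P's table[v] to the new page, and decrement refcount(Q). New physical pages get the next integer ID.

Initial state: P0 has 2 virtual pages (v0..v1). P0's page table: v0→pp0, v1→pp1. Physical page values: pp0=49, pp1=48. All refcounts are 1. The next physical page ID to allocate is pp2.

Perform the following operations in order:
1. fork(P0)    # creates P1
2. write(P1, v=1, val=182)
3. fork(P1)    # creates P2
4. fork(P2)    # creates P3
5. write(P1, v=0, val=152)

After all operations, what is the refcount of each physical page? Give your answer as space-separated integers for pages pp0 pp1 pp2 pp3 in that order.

Answer: 3 1 3 1

Derivation:
Op 1: fork(P0) -> P1. 2 ppages; refcounts: pp0:2 pp1:2
Op 2: write(P1, v1, 182). refcount(pp1)=2>1 -> COPY to pp2. 3 ppages; refcounts: pp0:2 pp1:1 pp2:1
Op 3: fork(P1) -> P2. 3 ppages; refcounts: pp0:3 pp1:1 pp2:2
Op 4: fork(P2) -> P3. 3 ppages; refcounts: pp0:4 pp1:1 pp2:3
Op 5: write(P1, v0, 152). refcount(pp0)=4>1 -> COPY to pp3. 4 ppages; refcounts: pp0:3 pp1:1 pp2:3 pp3:1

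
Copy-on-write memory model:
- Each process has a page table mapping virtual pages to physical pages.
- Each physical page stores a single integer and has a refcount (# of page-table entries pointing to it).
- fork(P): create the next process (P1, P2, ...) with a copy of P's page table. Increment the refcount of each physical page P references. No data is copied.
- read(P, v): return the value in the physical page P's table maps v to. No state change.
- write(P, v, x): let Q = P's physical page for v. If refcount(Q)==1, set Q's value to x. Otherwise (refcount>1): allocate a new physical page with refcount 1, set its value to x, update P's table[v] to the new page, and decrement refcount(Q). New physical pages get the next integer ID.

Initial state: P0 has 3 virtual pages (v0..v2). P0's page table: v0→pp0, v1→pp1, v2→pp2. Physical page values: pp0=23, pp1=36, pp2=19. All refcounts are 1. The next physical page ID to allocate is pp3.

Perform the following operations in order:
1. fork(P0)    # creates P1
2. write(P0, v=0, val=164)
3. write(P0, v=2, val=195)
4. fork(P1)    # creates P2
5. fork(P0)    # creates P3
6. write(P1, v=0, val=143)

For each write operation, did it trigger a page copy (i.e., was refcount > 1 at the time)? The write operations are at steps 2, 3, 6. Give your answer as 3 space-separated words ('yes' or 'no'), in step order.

Op 1: fork(P0) -> P1. 3 ppages; refcounts: pp0:2 pp1:2 pp2:2
Op 2: write(P0, v0, 164). refcount(pp0)=2>1 -> COPY to pp3. 4 ppages; refcounts: pp0:1 pp1:2 pp2:2 pp3:1
Op 3: write(P0, v2, 195). refcount(pp2)=2>1 -> COPY to pp4. 5 ppages; refcounts: pp0:1 pp1:2 pp2:1 pp3:1 pp4:1
Op 4: fork(P1) -> P2. 5 ppages; refcounts: pp0:2 pp1:3 pp2:2 pp3:1 pp4:1
Op 5: fork(P0) -> P3. 5 ppages; refcounts: pp0:2 pp1:4 pp2:2 pp3:2 pp4:2
Op 6: write(P1, v0, 143). refcount(pp0)=2>1 -> COPY to pp5. 6 ppages; refcounts: pp0:1 pp1:4 pp2:2 pp3:2 pp4:2 pp5:1

yes yes yes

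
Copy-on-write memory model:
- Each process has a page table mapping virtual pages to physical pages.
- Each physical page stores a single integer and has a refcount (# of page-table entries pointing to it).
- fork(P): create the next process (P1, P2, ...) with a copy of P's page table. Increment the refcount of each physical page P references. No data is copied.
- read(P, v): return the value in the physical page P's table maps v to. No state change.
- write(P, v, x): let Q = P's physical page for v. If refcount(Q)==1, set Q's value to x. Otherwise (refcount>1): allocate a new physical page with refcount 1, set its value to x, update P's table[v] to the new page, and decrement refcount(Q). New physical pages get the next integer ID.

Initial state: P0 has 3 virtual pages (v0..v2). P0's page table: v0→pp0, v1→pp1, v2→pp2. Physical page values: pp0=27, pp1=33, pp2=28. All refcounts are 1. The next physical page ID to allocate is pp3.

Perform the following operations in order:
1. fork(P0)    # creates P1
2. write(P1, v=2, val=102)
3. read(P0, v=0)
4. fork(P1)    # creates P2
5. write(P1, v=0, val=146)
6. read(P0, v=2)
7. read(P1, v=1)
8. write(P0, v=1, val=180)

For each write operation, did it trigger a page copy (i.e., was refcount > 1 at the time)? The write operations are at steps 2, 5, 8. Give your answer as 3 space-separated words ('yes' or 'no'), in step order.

Op 1: fork(P0) -> P1. 3 ppages; refcounts: pp0:2 pp1:2 pp2:2
Op 2: write(P1, v2, 102). refcount(pp2)=2>1 -> COPY to pp3. 4 ppages; refcounts: pp0:2 pp1:2 pp2:1 pp3:1
Op 3: read(P0, v0) -> 27. No state change.
Op 4: fork(P1) -> P2. 4 ppages; refcounts: pp0:3 pp1:3 pp2:1 pp3:2
Op 5: write(P1, v0, 146). refcount(pp0)=3>1 -> COPY to pp4. 5 ppages; refcounts: pp0:2 pp1:3 pp2:1 pp3:2 pp4:1
Op 6: read(P0, v2) -> 28. No state change.
Op 7: read(P1, v1) -> 33. No state change.
Op 8: write(P0, v1, 180). refcount(pp1)=3>1 -> COPY to pp5. 6 ppages; refcounts: pp0:2 pp1:2 pp2:1 pp3:2 pp4:1 pp5:1

yes yes yes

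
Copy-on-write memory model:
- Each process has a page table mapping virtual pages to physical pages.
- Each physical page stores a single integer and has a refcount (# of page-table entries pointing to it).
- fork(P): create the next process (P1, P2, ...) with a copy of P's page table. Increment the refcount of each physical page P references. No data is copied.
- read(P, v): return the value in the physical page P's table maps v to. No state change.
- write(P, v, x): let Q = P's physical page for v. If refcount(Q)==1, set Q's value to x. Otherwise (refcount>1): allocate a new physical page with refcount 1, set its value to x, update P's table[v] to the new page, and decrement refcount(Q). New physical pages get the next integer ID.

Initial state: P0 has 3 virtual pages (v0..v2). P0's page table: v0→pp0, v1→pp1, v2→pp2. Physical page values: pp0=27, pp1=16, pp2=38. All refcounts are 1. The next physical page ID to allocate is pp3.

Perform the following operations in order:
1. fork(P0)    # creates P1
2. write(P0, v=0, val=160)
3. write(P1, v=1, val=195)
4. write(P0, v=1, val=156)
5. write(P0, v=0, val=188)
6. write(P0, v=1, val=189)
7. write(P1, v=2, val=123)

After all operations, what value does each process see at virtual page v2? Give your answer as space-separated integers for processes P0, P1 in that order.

Answer: 38 123

Derivation:
Op 1: fork(P0) -> P1. 3 ppages; refcounts: pp0:2 pp1:2 pp2:2
Op 2: write(P0, v0, 160). refcount(pp0)=2>1 -> COPY to pp3. 4 ppages; refcounts: pp0:1 pp1:2 pp2:2 pp3:1
Op 3: write(P1, v1, 195). refcount(pp1)=2>1 -> COPY to pp4. 5 ppages; refcounts: pp0:1 pp1:1 pp2:2 pp3:1 pp4:1
Op 4: write(P0, v1, 156). refcount(pp1)=1 -> write in place. 5 ppages; refcounts: pp0:1 pp1:1 pp2:2 pp3:1 pp4:1
Op 5: write(P0, v0, 188). refcount(pp3)=1 -> write in place. 5 ppages; refcounts: pp0:1 pp1:1 pp2:2 pp3:1 pp4:1
Op 6: write(P0, v1, 189). refcount(pp1)=1 -> write in place. 5 ppages; refcounts: pp0:1 pp1:1 pp2:2 pp3:1 pp4:1
Op 7: write(P1, v2, 123). refcount(pp2)=2>1 -> COPY to pp5. 6 ppages; refcounts: pp0:1 pp1:1 pp2:1 pp3:1 pp4:1 pp5:1
P0: v2 -> pp2 = 38
P1: v2 -> pp5 = 123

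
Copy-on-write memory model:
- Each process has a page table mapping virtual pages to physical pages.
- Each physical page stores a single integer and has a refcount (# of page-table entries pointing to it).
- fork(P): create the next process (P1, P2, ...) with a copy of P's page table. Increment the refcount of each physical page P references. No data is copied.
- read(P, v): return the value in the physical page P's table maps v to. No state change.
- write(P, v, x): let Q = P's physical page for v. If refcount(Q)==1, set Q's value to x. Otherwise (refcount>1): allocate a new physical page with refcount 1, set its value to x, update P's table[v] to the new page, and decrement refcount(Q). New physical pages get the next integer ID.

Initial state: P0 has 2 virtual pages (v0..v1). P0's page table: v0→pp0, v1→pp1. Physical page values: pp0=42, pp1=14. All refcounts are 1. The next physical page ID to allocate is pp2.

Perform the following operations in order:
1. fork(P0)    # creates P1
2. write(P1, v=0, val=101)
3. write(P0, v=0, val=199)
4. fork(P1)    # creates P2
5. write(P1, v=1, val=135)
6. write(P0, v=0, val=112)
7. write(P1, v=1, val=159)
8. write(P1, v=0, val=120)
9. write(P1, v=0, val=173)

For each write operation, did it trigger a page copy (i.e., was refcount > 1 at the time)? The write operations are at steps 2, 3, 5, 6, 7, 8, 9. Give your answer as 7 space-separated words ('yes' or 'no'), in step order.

Op 1: fork(P0) -> P1. 2 ppages; refcounts: pp0:2 pp1:2
Op 2: write(P1, v0, 101). refcount(pp0)=2>1 -> COPY to pp2. 3 ppages; refcounts: pp0:1 pp1:2 pp2:1
Op 3: write(P0, v0, 199). refcount(pp0)=1 -> write in place. 3 ppages; refcounts: pp0:1 pp1:2 pp2:1
Op 4: fork(P1) -> P2. 3 ppages; refcounts: pp0:1 pp1:3 pp2:2
Op 5: write(P1, v1, 135). refcount(pp1)=3>1 -> COPY to pp3. 4 ppages; refcounts: pp0:1 pp1:2 pp2:2 pp3:1
Op 6: write(P0, v0, 112). refcount(pp0)=1 -> write in place. 4 ppages; refcounts: pp0:1 pp1:2 pp2:2 pp3:1
Op 7: write(P1, v1, 159). refcount(pp3)=1 -> write in place. 4 ppages; refcounts: pp0:1 pp1:2 pp2:2 pp3:1
Op 8: write(P1, v0, 120). refcount(pp2)=2>1 -> COPY to pp4. 5 ppages; refcounts: pp0:1 pp1:2 pp2:1 pp3:1 pp4:1
Op 9: write(P1, v0, 173). refcount(pp4)=1 -> write in place. 5 ppages; refcounts: pp0:1 pp1:2 pp2:1 pp3:1 pp4:1

yes no yes no no yes no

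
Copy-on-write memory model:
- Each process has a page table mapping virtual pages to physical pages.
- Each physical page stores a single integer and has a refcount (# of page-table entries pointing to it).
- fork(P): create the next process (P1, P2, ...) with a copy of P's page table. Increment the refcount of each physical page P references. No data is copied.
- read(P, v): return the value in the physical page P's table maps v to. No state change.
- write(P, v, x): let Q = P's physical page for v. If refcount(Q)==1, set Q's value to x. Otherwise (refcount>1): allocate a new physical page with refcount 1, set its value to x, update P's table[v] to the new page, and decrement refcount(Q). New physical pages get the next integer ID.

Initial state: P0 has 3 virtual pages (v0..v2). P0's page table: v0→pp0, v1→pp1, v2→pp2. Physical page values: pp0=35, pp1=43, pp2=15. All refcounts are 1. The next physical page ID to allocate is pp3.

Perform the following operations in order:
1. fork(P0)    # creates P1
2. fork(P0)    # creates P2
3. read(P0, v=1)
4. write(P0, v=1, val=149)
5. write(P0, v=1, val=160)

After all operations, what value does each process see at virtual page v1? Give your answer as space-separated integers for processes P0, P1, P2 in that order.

Answer: 160 43 43

Derivation:
Op 1: fork(P0) -> P1. 3 ppages; refcounts: pp0:2 pp1:2 pp2:2
Op 2: fork(P0) -> P2. 3 ppages; refcounts: pp0:3 pp1:3 pp2:3
Op 3: read(P0, v1) -> 43. No state change.
Op 4: write(P0, v1, 149). refcount(pp1)=3>1 -> COPY to pp3. 4 ppages; refcounts: pp0:3 pp1:2 pp2:3 pp3:1
Op 5: write(P0, v1, 160). refcount(pp3)=1 -> write in place. 4 ppages; refcounts: pp0:3 pp1:2 pp2:3 pp3:1
P0: v1 -> pp3 = 160
P1: v1 -> pp1 = 43
P2: v1 -> pp1 = 43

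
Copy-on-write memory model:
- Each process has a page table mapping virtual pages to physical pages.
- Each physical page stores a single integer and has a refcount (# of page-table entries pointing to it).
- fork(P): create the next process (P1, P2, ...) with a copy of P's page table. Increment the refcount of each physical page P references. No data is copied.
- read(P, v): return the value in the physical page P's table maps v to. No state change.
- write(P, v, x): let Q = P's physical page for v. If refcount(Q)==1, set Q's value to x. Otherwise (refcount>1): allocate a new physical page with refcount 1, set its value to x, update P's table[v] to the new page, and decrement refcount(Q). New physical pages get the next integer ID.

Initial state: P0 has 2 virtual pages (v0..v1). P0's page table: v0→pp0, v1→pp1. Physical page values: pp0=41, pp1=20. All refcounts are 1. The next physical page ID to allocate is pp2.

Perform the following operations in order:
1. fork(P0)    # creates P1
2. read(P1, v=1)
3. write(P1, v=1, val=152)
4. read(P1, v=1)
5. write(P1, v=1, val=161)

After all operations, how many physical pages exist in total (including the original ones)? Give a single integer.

Op 1: fork(P0) -> P1. 2 ppages; refcounts: pp0:2 pp1:2
Op 2: read(P1, v1) -> 20. No state change.
Op 3: write(P1, v1, 152). refcount(pp1)=2>1 -> COPY to pp2. 3 ppages; refcounts: pp0:2 pp1:1 pp2:1
Op 4: read(P1, v1) -> 152. No state change.
Op 5: write(P1, v1, 161). refcount(pp2)=1 -> write in place. 3 ppages; refcounts: pp0:2 pp1:1 pp2:1

Answer: 3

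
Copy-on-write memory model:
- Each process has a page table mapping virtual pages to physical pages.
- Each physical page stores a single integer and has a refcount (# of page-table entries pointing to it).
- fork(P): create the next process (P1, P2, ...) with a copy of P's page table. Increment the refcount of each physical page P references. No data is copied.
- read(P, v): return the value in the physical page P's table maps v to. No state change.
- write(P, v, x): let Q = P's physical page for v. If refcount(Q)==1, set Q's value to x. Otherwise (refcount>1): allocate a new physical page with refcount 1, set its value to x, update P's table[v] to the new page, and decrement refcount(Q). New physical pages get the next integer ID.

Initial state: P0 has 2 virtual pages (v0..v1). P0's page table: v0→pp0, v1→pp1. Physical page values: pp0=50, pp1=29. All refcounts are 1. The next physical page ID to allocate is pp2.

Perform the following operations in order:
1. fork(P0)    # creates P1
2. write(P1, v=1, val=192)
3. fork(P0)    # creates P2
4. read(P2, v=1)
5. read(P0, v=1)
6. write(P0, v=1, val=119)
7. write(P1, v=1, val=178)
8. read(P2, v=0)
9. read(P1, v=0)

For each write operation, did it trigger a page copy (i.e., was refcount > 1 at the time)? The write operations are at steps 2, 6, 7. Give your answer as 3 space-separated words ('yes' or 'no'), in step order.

Op 1: fork(P0) -> P1. 2 ppages; refcounts: pp0:2 pp1:2
Op 2: write(P1, v1, 192). refcount(pp1)=2>1 -> COPY to pp2. 3 ppages; refcounts: pp0:2 pp1:1 pp2:1
Op 3: fork(P0) -> P2. 3 ppages; refcounts: pp0:3 pp1:2 pp2:1
Op 4: read(P2, v1) -> 29. No state change.
Op 5: read(P0, v1) -> 29. No state change.
Op 6: write(P0, v1, 119). refcount(pp1)=2>1 -> COPY to pp3. 4 ppages; refcounts: pp0:3 pp1:1 pp2:1 pp3:1
Op 7: write(P1, v1, 178). refcount(pp2)=1 -> write in place. 4 ppages; refcounts: pp0:3 pp1:1 pp2:1 pp3:1
Op 8: read(P2, v0) -> 50. No state change.
Op 9: read(P1, v0) -> 50. No state change.

yes yes no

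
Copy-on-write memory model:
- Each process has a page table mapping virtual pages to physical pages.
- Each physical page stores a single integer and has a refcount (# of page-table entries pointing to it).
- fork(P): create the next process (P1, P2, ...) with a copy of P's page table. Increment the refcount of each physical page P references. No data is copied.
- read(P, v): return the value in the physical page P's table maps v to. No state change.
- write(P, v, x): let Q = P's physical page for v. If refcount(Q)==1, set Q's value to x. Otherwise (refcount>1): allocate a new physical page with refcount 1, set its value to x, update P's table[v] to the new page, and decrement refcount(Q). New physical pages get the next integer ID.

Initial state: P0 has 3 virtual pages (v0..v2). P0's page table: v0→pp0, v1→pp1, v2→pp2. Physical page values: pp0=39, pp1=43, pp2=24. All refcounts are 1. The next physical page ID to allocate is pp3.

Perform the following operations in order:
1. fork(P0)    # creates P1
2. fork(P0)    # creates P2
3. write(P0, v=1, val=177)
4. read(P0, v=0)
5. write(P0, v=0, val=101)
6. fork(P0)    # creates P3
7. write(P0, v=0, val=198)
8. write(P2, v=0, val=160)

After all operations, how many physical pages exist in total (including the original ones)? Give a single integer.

Answer: 7

Derivation:
Op 1: fork(P0) -> P1. 3 ppages; refcounts: pp0:2 pp1:2 pp2:2
Op 2: fork(P0) -> P2. 3 ppages; refcounts: pp0:3 pp1:3 pp2:3
Op 3: write(P0, v1, 177). refcount(pp1)=3>1 -> COPY to pp3. 4 ppages; refcounts: pp0:3 pp1:2 pp2:3 pp3:1
Op 4: read(P0, v0) -> 39. No state change.
Op 5: write(P0, v0, 101). refcount(pp0)=3>1 -> COPY to pp4. 5 ppages; refcounts: pp0:2 pp1:2 pp2:3 pp3:1 pp4:1
Op 6: fork(P0) -> P3. 5 ppages; refcounts: pp0:2 pp1:2 pp2:4 pp3:2 pp4:2
Op 7: write(P0, v0, 198). refcount(pp4)=2>1 -> COPY to pp5. 6 ppages; refcounts: pp0:2 pp1:2 pp2:4 pp3:2 pp4:1 pp5:1
Op 8: write(P2, v0, 160). refcount(pp0)=2>1 -> COPY to pp6. 7 ppages; refcounts: pp0:1 pp1:2 pp2:4 pp3:2 pp4:1 pp5:1 pp6:1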